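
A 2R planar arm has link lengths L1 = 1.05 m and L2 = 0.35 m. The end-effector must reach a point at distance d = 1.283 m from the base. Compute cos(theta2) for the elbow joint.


cos(th2) = (d^2 - L1^2 - L2^2)/(2*L1*L2) = (1.283^2 - 1.05^2 - 0.35^2)/(2*1.05*0.35) = 0.5729

0.5729


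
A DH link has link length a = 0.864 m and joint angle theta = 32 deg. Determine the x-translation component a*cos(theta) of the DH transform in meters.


a*cos(theta) = 0.864*cos(32 deg) = 0.7327

0.7327 m


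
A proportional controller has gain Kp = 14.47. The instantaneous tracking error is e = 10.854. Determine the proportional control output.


u_P = Kp * e = 14.47 * 10.854 = 157.0574

157.0574


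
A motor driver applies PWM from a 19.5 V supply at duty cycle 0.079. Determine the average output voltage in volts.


V_avg = V_supply * D = 19.5*0.079 = 1.5405

1.5405 V


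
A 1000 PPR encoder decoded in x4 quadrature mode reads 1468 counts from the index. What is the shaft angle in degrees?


angle = counts * 360 / (PPR*4) = 1468 * 360 / 4000 = 132.1200

132.1200 degrees


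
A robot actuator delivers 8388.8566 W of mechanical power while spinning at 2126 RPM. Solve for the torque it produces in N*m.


omega = 2126 * 2*pi/60 = 222.634199 rad/s
tau = P / omega = 8388.8566 / 222.634199 = 37.6800

37.6800 N*m


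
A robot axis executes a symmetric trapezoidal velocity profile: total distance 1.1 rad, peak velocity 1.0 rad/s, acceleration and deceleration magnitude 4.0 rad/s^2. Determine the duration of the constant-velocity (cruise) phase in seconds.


t_acc = v/a = 0.250000 s, d_acc = v^2/(2a) = 0.125000 rad each
d_cruise = 1.1 - 2*0.125000 = 0.850000 rad
t_cruise = d_cruise/v = 0.850000/1.0 = 0.8500

0.8500 s


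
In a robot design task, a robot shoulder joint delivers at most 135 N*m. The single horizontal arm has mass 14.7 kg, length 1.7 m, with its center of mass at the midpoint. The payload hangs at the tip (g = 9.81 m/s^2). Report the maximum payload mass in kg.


tau_arm = m_arm*g*(L/2) = 14.7*9.81*1.7/2 = 122.5759 N*m
tau_payload = tau_max - tau_arm = 135 - 122.5759 = 12.4241
m_payload = tau_payload / (g*L) = 12.4241 / (9.81*1.7) = 0.7450

0.7450 kg


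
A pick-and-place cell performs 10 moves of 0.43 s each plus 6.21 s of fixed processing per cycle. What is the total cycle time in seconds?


T = 10*0.43 + 6.21 = 10.5100

10.5100 s


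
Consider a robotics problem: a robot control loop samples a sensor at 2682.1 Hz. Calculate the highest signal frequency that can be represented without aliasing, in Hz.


f_max = f_s/2 = 2682.1/2 = 1341.0500

1341.0500 Hz


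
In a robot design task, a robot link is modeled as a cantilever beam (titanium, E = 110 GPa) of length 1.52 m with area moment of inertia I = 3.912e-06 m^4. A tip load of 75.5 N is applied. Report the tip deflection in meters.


delta = F*L^3/(3*E*I) = 75.5*1.52^3/(3*1.100e+11*3.912e-06)
      = 265.141504/1290960 = 2.0538e-04

2.0538e-04 m


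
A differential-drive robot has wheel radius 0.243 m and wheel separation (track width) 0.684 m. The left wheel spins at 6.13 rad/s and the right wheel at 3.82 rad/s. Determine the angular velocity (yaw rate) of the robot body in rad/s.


omega = r*(wR - wL)/L = 0.243*(3.82 - (6.13))/0.684 = -0.8207

-0.8207 rad/s


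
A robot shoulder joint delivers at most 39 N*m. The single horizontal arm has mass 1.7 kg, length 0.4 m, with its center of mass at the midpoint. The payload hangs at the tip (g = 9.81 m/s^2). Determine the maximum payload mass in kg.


tau_arm = m_arm*g*(L/2) = 1.7*9.81*0.4/2 = 3.3354 N*m
tau_payload = tau_max - tau_arm = 39 - 3.3354 = 35.6646
m_payload = tau_payload / (g*L) = 35.6646 / (9.81*0.4) = 9.0888

9.0888 kg


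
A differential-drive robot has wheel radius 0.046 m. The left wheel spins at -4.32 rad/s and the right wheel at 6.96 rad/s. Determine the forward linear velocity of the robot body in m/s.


v = r*(wR + wL)/2 = 0.046*(6.96 + -4.32)/2 = 0.0607

0.0607 m/s


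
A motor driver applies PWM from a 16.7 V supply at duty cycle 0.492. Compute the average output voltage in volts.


V_avg = V_supply * D = 16.7*0.492 = 8.2164

8.2164 V


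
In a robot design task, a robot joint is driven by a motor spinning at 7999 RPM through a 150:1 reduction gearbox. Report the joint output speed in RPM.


omega_joint = omega_motor / N = 7999 / 150 = 53.3267

53.3267 RPM


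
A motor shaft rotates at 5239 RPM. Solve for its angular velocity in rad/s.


omega = 5239 * 2*pi/60 = 548.6268

548.6268 rad/s


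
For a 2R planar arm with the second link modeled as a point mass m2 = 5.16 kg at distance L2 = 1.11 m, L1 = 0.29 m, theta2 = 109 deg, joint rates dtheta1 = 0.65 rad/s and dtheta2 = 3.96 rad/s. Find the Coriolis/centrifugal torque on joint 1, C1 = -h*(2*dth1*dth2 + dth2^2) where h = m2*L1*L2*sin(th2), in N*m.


h = m2*L1*L2*sin(th2) = 5.16*0.29*1.11*sin(109 deg) = 1.570510
C1 = -h*(2*0.65*3.96 + 3.96^2) = -1.570510*20.8296 = -32.7131

-32.7131 N*m


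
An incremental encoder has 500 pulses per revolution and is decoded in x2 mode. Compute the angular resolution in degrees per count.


resolution = 360 / (PPR * 2) = 360 / 1000 = 0.3600

0.3600 degrees


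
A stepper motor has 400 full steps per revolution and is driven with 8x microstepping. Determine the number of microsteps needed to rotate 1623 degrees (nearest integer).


step_size = 360/(400*8) = 360/3200 = 0.112500 deg
n = 1623/(360/3200) = 1623*3200/360 = 14426.6667 -> 14427

14427 steps


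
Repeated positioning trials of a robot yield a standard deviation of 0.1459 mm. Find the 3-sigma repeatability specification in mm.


repeatability = 3*sigma = 3*0.1459 = 0.4377

0.4377 mm


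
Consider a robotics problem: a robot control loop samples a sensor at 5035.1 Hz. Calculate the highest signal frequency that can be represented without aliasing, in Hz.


f_max = f_s/2 = 5035.1/2 = 2517.5500

2517.5500 Hz


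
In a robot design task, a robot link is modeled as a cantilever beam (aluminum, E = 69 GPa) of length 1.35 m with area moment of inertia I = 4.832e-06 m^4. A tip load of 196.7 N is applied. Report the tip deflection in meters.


delta = F*L^3/(3*E*I) = 196.7*1.35^3/(3*6.900e+10*4.832e-06)
      = 483.9557625/1000224 = 4.8385e-04

4.8385e-04 m


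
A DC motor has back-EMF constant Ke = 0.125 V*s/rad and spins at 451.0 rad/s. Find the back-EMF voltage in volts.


V_emf = Ke * omega = 0.125*451.0 = 56.3750

56.3750 V


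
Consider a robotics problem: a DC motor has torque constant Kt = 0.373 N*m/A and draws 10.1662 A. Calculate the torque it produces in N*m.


tau = Kt * I = 0.373*10.1662 = 3.7920

3.7920 N*m


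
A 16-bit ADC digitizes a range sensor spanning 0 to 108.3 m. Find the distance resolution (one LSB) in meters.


res = range / 2^n = 108.3/2^16 = 108.3/65536 = 0.0017

0.0017 m


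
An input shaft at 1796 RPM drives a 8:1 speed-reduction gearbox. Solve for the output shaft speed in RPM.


omega_out = omega_in / N = 1796 / 8 = 224.5000

224.5000 RPM


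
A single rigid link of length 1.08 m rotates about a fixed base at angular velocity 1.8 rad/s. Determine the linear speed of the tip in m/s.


v = L*omega = 1.08 * 1.8 = 1.9440

1.9440 m/s


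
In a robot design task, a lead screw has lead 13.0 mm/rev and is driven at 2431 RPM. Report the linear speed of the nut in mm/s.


v = lead * (RPM/60) = 13.0*2431/60 = 526.7167

526.7167 mm/s


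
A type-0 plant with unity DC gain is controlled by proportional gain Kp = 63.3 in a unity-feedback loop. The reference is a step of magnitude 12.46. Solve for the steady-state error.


e_ss = R/(1 + Kp) = 12.46/(1 + 63.3) = 12.46/64.3000 = 0.1938

0.1938


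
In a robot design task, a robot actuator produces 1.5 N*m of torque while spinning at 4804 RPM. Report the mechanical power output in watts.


omega = 4804 * 2*pi/60 = 503.073704 rad/s
P = tau * omega = 1.5 * 503.073704 = 754.6106

754.6106 W


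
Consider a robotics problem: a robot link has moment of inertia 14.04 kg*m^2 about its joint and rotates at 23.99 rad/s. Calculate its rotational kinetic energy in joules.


KE = (1/2)*I*omega^2 = 0.5*14.04*23.99^2 = 4040.1511

4040.1511 J


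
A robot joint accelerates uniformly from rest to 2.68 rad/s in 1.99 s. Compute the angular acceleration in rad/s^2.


alpha = delta_omega / t = 2.68 / 1.99 = 1.3467

1.3467 rad/s^2


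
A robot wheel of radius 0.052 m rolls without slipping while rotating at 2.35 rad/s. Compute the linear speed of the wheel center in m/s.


v = omega * r = 2.35 * 0.052 = 0.1222

0.1222 m/s


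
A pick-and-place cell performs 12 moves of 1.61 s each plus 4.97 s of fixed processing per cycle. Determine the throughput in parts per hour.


T_cycle = 12*1.61 + 4.97 = 24.2900 s
rate = 3600/T = 148.2091

148.2091 parts/hour


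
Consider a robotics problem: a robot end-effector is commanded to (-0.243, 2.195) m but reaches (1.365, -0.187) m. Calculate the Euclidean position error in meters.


dx = 1.365 - (-0.243) = 1.6080, dy = -0.187 - (2.195) = -2.3820
err = sqrt(2.585664 + 5.673924) = 2.8739

2.8739 m


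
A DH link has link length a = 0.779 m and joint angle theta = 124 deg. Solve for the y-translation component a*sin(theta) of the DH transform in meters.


a*sin(theta) = 0.779*sin(124 deg) = 0.6458

0.6458 m


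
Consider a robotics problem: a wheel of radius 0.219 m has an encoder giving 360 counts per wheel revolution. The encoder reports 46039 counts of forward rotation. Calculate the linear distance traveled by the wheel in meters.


revs = 46039/360 = 127.886111
d = revs * 2*pi*r = 127.886111 * 2*pi*0.219 = 175.9735

175.9735 m


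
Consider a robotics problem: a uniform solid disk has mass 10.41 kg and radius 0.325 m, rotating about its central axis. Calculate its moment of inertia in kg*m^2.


I = (1/2)*m*R^2 = 0.5*10.41*0.325^2 = 0.5498

0.5498 kg*m^2


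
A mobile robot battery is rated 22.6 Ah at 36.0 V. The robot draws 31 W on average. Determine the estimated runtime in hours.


E = 22.6*36.0 = 813.6000 Wh
t = E/P = 813.6000/31 = 26.2452

26.2452 hours


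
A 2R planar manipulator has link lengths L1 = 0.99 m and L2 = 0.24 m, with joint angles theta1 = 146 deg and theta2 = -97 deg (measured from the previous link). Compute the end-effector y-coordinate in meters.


y = L1*sin(th1) + L2*sin(th1+th2) = 0.99*sin(146 deg) + 0.24*sin(49 deg) = 0.7347

0.7347 m


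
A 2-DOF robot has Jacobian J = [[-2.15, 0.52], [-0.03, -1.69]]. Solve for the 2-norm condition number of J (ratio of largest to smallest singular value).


JJ^T eigenvalues: trace(JJ^T) = 7.7499, det(JJ^T) = det(J)^2 = 13.31593081
s_max^2 = (7.7499 + sqrt(6.79722677))/2 = 5.17852458
s_min^2 = (7.7499 - sqrt(6.79722677))/2 = 2.57137542
kappa = s_max/s_min = sqrt(5.17852458/2.57137542) = 1.4191

1.4191


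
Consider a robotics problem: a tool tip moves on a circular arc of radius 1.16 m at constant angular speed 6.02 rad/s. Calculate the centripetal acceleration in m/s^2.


a_c = omega^2 * r = 6.02^2 * 1.16 = 42.0389

42.0389 m/s^2


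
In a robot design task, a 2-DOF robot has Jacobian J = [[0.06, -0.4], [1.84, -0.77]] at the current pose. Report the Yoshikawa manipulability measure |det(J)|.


det(J) = 0.06*-0.77 - (-0.4)*(1.84) = 0.6898
|det(J)| = 0.6898

0.6898


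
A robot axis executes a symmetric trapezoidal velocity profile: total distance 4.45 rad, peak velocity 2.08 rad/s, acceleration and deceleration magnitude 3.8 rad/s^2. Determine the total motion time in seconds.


t_acc = v/a = 2.08/3.8 = 0.547368 s
d_acc = v^2/(2a) = 0.569263 rad (each ramp)
d_cruise = 4.45 - 2*0.569263 = 3.311474 rad
t_cruise = 3.311474/2.08 = 1.592055 s
t_total = 2*0.547368 + 1.592055 = 2.6868

2.6868 s


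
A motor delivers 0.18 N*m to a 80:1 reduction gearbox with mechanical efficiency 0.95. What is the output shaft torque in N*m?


tau_out = tau_in * N * eta = 0.18 * 80 * 0.95 = 13.6800

13.6800 N*m


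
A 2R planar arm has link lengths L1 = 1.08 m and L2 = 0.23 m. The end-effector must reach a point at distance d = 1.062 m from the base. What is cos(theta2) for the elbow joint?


cos(th2) = (d^2 - L1^2 - L2^2)/(2*L1*L2) = (1.062^2 - 1.08^2 - 0.23^2)/(2*1.08*0.23) = -0.1841

-0.1841


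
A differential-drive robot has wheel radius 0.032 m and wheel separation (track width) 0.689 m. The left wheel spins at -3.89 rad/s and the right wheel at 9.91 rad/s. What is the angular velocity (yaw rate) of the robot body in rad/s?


omega = r*(wR - wL)/L = 0.032*(9.91 - (-3.89))/0.689 = 0.6409

0.6409 rad/s


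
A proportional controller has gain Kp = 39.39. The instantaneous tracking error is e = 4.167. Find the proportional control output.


u_P = Kp * e = 39.39 * 4.167 = 164.1381

164.1381


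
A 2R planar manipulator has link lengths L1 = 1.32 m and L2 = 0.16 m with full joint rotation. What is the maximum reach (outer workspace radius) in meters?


r_max = L1 + L2 = 1.32 + 0.16 = 1.4800

1.4800 m


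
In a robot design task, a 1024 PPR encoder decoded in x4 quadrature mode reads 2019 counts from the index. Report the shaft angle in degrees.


angle = counts * 360 / (PPR*4) = 2019 * 360 / 4096 = 177.4512

177.4512 degrees


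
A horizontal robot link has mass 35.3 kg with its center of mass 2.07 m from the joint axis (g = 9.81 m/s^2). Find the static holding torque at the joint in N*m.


tau = m*g*L = 35.3 * 9.81 * 2.07 = 716.8265

716.8265 N*m


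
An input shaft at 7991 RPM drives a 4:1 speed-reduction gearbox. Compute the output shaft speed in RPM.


omega_out = omega_in / N = 7991 / 4 = 1997.7500

1997.7500 RPM


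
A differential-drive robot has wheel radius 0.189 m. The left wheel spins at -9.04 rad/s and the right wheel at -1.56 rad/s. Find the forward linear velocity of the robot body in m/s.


v = r*(wR + wL)/2 = 0.189*(-1.56 + -9.04)/2 = -1.0017

-1.0017 m/s


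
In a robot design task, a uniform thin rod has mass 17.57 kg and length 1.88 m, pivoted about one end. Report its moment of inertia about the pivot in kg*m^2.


I = (1/3)*m*L^2 = (1/3)*17.57*1.88^2 = 20.6998

20.6998 kg*m^2


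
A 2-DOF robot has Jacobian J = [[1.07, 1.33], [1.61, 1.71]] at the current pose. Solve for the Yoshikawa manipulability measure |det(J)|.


det(J) = 1.07*1.71 - (1.33)*(1.61) = -0.3116
|det(J)| = 0.3116

0.3116


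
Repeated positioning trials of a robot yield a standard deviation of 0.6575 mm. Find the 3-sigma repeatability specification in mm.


repeatability = 3*sigma = 3*0.6575 = 1.9725

1.9725 mm


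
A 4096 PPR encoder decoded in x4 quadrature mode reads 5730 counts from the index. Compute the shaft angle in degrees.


angle = counts * 360 / (PPR*4) = 5730 * 360 / 16384 = 125.9033

125.9033 degrees


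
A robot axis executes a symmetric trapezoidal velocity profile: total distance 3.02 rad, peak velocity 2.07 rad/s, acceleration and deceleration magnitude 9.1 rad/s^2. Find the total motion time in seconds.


t_acc = v/a = 2.07/9.1 = 0.227473 s
d_acc = v^2/(2a) = 0.235434 rad (each ramp)
d_cruise = 3.02 - 2*0.235434 = 2.549132 rad
t_cruise = 2.549132/2.07 = 1.231465 s
t_total = 2*0.227473 + 1.231465 = 1.6864

1.6864 s


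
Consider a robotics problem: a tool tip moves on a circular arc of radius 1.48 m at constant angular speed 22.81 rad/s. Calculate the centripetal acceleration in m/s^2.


a_c = omega^2 * r = 22.81^2 * 1.48 = 770.0382

770.0382 m/s^2


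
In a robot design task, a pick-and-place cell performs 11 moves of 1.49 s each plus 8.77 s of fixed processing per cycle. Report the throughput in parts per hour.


T_cycle = 11*1.49 + 8.77 = 25.1600 s
rate = 3600/T = 143.0843

143.0843 parts/hour


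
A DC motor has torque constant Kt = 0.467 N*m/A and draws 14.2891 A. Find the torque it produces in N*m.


tau = Kt * I = 0.467*14.2891 = 6.6730

6.6730 N*m


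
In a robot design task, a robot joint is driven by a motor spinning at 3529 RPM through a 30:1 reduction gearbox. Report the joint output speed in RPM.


omega_joint = omega_motor / N = 3529 / 30 = 117.6333

117.6333 RPM


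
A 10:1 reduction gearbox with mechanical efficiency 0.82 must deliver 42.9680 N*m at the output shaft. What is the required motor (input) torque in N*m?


tau_in = tau_out / (N * eta) = 42.9680 / (10 * 0.82) = 5.2400

5.2400 N*m


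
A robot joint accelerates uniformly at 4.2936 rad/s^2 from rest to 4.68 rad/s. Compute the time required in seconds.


t = delta_omega / alpha = 4.68 / 4.2936 = 1.0900

1.0900 s


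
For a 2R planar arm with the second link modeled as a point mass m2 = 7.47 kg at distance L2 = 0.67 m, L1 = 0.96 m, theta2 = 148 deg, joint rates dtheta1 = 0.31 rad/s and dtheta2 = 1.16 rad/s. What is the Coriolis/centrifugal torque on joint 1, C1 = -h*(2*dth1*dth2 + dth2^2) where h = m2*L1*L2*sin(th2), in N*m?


h = m2*L1*L2*sin(th2) = 7.47*0.96*0.67*sin(148 deg) = 2.546105
C1 = -h*(2*0.31*1.16 + 1.16^2) = -2.546105*2.0648 = -5.2572

-5.2572 N*m


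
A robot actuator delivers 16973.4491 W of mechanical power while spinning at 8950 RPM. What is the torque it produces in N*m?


omega = 8950 * 2*pi/60 = 937.241808 rad/s
tau = P / omega = 16973.4491 / 937.241808 = 18.1100

18.1100 N*m


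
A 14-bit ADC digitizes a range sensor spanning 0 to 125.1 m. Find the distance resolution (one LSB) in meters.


res = range / 2^n = 125.1/2^14 = 125.1/16384 = 0.0076

0.0076 m


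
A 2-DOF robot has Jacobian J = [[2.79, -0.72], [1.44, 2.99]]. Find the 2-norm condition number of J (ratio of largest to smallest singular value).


JJ^T eigenvalues: trace(JJ^T) = 19.3162, det(JJ^T) = det(J)^2 = 87.96376521
s_max^2 = (19.3162 + sqrt(21.26052160))/2 = 11.96355666
s_min^2 = (19.3162 - sqrt(21.26052160))/2 = 7.35264334
kappa = s_max/s_min = sqrt(11.96355666/7.35264334) = 1.2756

1.2756


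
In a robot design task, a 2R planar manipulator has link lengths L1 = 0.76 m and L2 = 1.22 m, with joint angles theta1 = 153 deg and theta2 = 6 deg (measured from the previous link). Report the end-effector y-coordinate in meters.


y = L1*sin(th1) + L2*sin(th1+th2) = 0.76*sin(153 deg) + 1.22*sin(159 deg) = 0.7822

0.7822 m


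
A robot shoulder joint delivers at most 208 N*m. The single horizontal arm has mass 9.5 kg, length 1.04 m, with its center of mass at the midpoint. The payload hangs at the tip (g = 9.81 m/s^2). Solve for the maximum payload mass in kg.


tau_arm = m_arm*g*(L/2) = 9.5*9.81*1.04/2 = 48.4614 N*m
tau_payload = tau_max - tau_arm = 208 - 48.4614 = 159.5386
m_payload = tau_payload / (g*L) = 159.5386 / (9.81*1.04) = 15.6374

15.6374 kg


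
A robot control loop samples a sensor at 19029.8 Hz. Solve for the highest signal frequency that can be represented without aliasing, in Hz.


f_max = f_s/2 = 19029.8/2 = 9514.9000

9514.9000 Hz


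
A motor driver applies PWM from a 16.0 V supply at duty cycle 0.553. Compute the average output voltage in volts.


V_avg = V_supply * D = 16.0*0.553 = 8.8480

8.8480 V


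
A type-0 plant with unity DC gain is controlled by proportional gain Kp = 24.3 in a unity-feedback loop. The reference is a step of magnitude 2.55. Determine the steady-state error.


e_ss = R/(1 + Kp) = 2.55/(1 + 24.3) = 2.55/25.3000 = 0.1008

0.1008


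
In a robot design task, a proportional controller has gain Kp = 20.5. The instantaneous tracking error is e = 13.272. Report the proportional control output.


u_P = Kp * e = 20.5 * 13.272 = 272.0760

272.0760


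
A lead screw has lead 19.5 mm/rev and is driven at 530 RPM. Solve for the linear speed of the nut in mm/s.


v = lead * (RPM/60) = 19.5*530/60 = 172.2500

172.2500 mm/s


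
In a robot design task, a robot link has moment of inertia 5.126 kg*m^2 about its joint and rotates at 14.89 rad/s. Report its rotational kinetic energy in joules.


KE = (1/2)*I*omega^2 = 0.5*5.126*14.89^2 = 568.2481

568.2481 J


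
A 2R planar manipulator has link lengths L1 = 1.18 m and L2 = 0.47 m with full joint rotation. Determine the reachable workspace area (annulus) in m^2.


r_max = L1 + L2 = 1.6500, r_min = |L1 - L2| = 0.7100
A = pi*(r_max^2 - r_min^2) = pi*(2.7225 - 0.5041) = 6.9693

6.9693 m^2


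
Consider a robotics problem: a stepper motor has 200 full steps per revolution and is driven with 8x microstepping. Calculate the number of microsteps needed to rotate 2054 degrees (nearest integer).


step_size = 360/(200*8) = 360/1600 = 0.225000 deg
n = 2054/(360/1600) = 2054*1600/360 = 9128.8889 -> 9129

9129 steps


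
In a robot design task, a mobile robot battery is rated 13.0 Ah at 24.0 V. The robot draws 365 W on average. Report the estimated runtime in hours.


E = 13.0*24.0 = 312.0000 Wh
t = E/P = 312.0000/365 = 0.8548

0.8548 hours


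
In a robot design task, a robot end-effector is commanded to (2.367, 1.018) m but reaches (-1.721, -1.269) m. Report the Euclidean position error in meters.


dx = -1.721 - (2.367) = -4.0880, dy = -1.269 - (1.018) = -2.2870
err = sqrt(16.711744 + 5.230369) = 4.6842

4.6842 m


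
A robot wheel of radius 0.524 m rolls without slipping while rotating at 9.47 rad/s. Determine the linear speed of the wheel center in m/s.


v = omega * r = 9.47 * 0.524 = 4.9623

4.9623 m/s


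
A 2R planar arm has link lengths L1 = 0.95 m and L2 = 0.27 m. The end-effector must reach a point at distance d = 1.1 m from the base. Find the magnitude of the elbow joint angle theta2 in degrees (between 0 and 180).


cos(th2) = (d^2 - L1^2 - L2^2)/(2*L1*L2) = (1.1^2 - 0.95^2 - 0.27^2)/(2*0.95*0.27) = 0.45730994
th2 = acos(0.45730994) = 62.7863 deg

62.7863 degrees


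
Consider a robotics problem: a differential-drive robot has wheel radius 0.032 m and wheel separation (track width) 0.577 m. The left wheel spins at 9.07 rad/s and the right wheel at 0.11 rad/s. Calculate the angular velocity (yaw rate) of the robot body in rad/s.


omega = r*(wR - wL)/L = 0.032*(0.11 - (9.07))/0.577 = -0.4969

-0.4969 rad/s


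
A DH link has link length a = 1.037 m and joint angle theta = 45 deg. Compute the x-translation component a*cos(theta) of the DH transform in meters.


a*cos(theta) = 1.037*cos(45 deg) = 0.7333

0.7333 m


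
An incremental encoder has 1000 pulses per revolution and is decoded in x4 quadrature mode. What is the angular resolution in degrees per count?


resolution = 360 / (PPR * 4) = 360 / 4000 = 0.0900

0.0900 degrees


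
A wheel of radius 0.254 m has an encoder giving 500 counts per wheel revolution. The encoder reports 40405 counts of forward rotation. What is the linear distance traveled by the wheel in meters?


revs = 40405/500 = 80.810000
d = revs * 2*pi*r = 80.810000 * 2*pi*0.254 = 128.9670

128.9670 m


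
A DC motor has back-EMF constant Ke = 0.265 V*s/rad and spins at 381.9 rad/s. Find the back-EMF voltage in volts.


V_emf = Ke * omega = 0.265*381.9 = 101.2035

101.2035 V


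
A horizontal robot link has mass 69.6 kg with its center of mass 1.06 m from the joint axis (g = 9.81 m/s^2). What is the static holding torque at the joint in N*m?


tau = m*g*L = 69.6 * 9.81 * 1.06 = 723.7426

723.7426 N*m


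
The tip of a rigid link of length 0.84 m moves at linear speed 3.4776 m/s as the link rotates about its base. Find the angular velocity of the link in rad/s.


omega = v / L = 3.4776 / 0.84 = 4.1400

4.1400 rad/s


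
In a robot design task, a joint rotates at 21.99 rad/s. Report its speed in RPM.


RPM = 21.99 * 60/(2*pi) = 209.9890

209.9890 RPM


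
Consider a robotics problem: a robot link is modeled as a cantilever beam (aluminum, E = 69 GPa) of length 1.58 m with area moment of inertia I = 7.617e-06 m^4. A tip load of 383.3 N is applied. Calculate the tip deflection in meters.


delta = F*L^3/(3*E*I) = 383.3*1.58^3/(3*6.900e+10*7.617e-06)
      = 1511.8547896/1576719 = 9.5886e-04

9.5886e-04 m


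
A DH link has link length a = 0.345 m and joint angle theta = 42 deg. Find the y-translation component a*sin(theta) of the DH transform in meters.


a*sin(theta) = 0.345*sin(42 deg) = 0.2309

0.2309 m


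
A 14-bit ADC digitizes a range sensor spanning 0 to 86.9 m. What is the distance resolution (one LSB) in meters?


res = range / 2^n = 86.9/2^14 = 86.9/16384 = 0.0053

0.0053 m


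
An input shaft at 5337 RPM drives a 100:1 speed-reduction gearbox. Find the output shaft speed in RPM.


omega_out = omega_in / N = 5337 / 100 = 53.3700

53.3700 RPM


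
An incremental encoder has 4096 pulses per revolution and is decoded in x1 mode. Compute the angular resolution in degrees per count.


resolution = 360 / (PPR * 1) = 360 / 4096 = 0.0879

0.0879 degrees


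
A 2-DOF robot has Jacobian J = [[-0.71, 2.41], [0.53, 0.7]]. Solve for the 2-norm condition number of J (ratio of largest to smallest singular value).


JJ^T eigenvalues: trace(JJ^T) = 7.0831, det(JJ^T) = det(J)^2 = 3.14814049
s_max^2 = (7.0831 + sqrt(37.57774365))/2 = 6.60658441
s_min^2 = (7.0831 - sqrt(37.57774365))/2 = 0.47651559
kappa = s_max/s_min = sqrt(6.60658441/0.47651559) = 3.7235

3.7235


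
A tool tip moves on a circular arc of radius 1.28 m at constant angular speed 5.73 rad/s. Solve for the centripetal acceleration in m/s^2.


a_c = omega^2 * r = 5.73^2 * 1.28 = 42.0261

42.0261 m/s^2


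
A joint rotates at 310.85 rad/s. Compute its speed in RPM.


RPM = 310.85 * 60/(2*pi) = 2968.3988

2968.3988 RPM


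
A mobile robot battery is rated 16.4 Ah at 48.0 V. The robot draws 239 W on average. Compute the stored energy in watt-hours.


E = capacity * V = 16.4*48.0 = 787.2000

787.2000 Wh


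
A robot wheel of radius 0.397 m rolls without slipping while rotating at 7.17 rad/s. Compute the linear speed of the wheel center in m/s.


v = omega * r = 7.17 * 0.397 = 2.8465

2.8465 m/s


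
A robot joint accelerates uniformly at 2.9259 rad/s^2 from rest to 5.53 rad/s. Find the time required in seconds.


t = delta_omega / alpha = 5.53 / 2.9259 = 1.8900

1.8900 s


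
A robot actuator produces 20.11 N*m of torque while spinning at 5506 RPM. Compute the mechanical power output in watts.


omega = 5506 * 2*pi/60 = 576.586972 rad/s
P = tau * omega = 20.11 * 576.586972 = 11595.1640

11595.1640 W


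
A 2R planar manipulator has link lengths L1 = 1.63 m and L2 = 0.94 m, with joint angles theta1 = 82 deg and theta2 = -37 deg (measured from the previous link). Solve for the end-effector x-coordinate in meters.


x = L1*cos(th1) + L2*cos(th1+th2) = 1.63*cos(82 deg) + 0.94*cos(45 deg) = 0.8915

0.8915 m


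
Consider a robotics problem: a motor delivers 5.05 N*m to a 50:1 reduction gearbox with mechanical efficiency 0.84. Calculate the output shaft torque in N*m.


tau_out = tau_in * N * eta = 5.05 * 50 * 0.84 = 212.1000

212.1000 N*m


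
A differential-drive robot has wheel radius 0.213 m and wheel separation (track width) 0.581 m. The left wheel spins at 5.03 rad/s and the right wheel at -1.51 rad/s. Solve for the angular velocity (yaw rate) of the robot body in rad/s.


omega = r*(wR - wL)/L = 0.213*(-1.51 - (5.03))/0.581 = -2.3976

-2.3976 rad/s


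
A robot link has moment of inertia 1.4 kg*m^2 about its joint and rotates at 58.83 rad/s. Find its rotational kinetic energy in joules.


KE = (1/2)*I*omega^2 = 0.5*1.4*58.83^2 = 2422.6782

2422.6782 J


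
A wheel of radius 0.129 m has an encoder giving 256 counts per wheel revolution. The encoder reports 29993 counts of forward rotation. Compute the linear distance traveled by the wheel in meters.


revs = 29993/256 = 117.160156
d = revs * 2*pi*r = 117.160156 * 2*pi*0.129 = 94.9619

94.9619 m


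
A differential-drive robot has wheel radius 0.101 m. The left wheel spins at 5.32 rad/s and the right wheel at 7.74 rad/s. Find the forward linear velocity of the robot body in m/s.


v = r*(wR + wL)/2 = 0.101*(7.74 + 5.32)/2 = 0.6595

0.6595 m/s


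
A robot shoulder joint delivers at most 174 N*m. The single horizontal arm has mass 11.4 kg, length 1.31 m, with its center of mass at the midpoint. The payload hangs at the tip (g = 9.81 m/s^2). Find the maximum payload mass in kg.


tau_arm = m_arm*g*(L/2) = 11.4*9.81*1.31/2 = 73.2513 N*m
tau_payload = tau_max - tau_arm = 174 - 73.2513 = 100.7487
m_payload = tau_payload / (g*L) = 100.7487 / (9.81*1.31) = 7.8397

7.8397 kg


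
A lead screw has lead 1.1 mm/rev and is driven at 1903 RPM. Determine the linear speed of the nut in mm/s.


v = lead * (RPM/60) = 1.1*1903/60 = 34.8883

34.8883 mm/s


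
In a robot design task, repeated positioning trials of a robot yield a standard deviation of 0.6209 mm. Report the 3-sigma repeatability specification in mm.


repeatability = 3*sigma = 3*0.6209 = 1.8627

1.8627 mm


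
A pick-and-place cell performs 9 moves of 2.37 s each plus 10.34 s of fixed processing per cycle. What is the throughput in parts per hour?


T_cycle = 9*2.37 + 10.34 = 31.6700 s
rate = 3600/T = 113.6722

113.6722 parts/hour


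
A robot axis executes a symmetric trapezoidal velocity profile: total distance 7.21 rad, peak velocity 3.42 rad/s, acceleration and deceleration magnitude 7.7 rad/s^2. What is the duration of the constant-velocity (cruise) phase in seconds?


t_acc = v/a = 0.444156 s, d_acc = v^2/(2a) = 0.759506 rad each
d_cruise = 7.21 - 2*0.759506 = 5.690988 rad
t_cruise = d_cruise/v = 5.690988/3.42 = 1.6640

1.6640 s


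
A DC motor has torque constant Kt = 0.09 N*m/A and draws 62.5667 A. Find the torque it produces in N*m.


tau = Kt * I = 0.09*62.5667 = 5.6310

5.6310 N*m


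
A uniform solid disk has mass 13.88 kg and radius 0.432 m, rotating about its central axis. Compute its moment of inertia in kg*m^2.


I = (1/2)*m*R^2 = 0.5*13.88*0.432^2 = 1.2952

1.2952 kg*m^2


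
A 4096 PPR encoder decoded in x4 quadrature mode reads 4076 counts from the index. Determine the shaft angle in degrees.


angle = counts * 360 / (PPR*4) = 4076 * 360 / 16384 = 89.5605

89.5605 degrees


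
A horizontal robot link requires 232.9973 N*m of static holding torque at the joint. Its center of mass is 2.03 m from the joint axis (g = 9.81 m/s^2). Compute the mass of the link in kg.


m = tau / (g*L) = 232.9973 / (9.81 * 2.03) = 11.7000

11.7000 kg


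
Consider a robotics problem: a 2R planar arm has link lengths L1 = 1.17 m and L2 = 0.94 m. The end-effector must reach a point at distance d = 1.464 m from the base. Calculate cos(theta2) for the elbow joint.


cos(th2) = (d^2 - L1^2 - L2^2)/(2*L1*L2) = (1.464^2 - 1.17^2 - 0.94^2)/(2*1.17*0.94) = -0.0496

-0.0496


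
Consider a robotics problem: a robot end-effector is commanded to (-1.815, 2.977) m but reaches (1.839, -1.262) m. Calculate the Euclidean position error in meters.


dx = 1.839 - (-1.815) = 3.6540, dy = -1.262 - (2.977) = -4.2390
err = sqrt(13.351716 + 17.969121) = 5.5965

5.5965 m


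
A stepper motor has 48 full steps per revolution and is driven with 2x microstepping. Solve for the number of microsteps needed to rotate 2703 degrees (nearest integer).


step_size = 360/(48*2) = 360/96 = 3.750000 deg
n = 2703/(360/96) = 2703*96/360 = 720.8000 -> 721

721 steps


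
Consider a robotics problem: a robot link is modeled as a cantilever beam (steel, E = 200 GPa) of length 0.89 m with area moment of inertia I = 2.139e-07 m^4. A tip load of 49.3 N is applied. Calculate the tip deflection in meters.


delta = F*L^3/(3*E*I) = 49.3*0.89^3/(3*2.000e+11*2.139e-07)
      = 34.7549717/128340 = 2.7080e-04

2.7080e-04 m


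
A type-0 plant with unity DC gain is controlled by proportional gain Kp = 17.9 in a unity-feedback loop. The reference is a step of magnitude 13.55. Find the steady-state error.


e_ss = R/(1 + Kp) = 13.55/(1 + 17.9) = 13.55/18.9000 = 0.7169

0.7169


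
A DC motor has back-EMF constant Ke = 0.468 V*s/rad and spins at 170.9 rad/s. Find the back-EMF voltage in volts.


V_emf = Ke * omega = 0.468*170.9 = 79.9812

79.9812 V


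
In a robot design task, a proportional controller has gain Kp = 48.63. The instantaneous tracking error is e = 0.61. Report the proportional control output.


u_P = Kp * e = 48.63 * 0.61 = 29.6643

29.6643


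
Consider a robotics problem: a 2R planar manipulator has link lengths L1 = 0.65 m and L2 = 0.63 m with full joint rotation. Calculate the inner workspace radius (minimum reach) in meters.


r_min = |L1 - L2| = |0.65 - 0.63| = 0.0200

0.0200 m


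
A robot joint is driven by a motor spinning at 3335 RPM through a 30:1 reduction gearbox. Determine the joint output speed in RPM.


omega_joint = omega_motor / N = 3335 / 30 = 111.1667

111.1667 RPM


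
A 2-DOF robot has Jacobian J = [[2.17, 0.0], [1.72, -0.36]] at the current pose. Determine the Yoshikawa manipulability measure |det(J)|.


det(J) = 2.17*-0.36 - (0.0)*(1.72) = -0.7812
|det(J)| = 0.7812

0.7812


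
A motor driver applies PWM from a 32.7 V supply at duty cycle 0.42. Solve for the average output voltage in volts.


V_avg = V_supply * D = 32.7*0.42 = 13.7340

13.7340 V


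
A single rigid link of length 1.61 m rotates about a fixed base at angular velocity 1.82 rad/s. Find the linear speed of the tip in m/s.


v = L*omega = 1.61 * 1.82 = 2.9302

2.9302 m/s


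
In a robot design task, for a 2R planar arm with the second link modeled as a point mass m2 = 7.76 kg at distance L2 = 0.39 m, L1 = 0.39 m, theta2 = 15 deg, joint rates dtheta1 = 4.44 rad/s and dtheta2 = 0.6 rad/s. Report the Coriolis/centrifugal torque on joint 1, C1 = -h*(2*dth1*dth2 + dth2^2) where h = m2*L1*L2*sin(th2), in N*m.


h = m2*L1*L2*sin(th2) = 7.76*0.39*0.39*sin(15 deg) = 0.305483
C1 = -h*(2*4.44*0.6 + 0.6^2) = -0.305483*5.6880 = -1.7376

-1.7376 N*m


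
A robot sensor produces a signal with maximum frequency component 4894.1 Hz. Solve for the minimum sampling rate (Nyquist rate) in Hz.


f_s,min = 2*f_max = 2*4894.1 = 9788.2000

9788.2000 Hz


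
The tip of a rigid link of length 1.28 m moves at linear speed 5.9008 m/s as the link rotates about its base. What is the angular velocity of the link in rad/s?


omega = v / L = 5.9008 / 1.28 = 4.6100

4.6100 rad/s


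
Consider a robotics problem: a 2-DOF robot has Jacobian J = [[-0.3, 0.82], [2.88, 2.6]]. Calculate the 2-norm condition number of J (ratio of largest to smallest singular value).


JJ^T eigenvalues: trace(JJ^T) = 15.8168, det(JJ^T) = det(J)^2 = 9.86965056
s_max^2 = (15.8168 + sqrt(210.69256000))/2 = 15.16602633
s_min^2 = (15.8168 - sqrt(210.69256000))/2 = 0.65077367
kappa = s_max/s_min = sqrt(15.16602633/0.65077367) = 4.8275

4.8275


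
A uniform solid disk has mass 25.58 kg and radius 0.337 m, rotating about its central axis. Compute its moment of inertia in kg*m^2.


I = (1/2)*m*R^2 = 0.5*25.58*0.337^2 = 1.4525

1.4525 kg*m^2


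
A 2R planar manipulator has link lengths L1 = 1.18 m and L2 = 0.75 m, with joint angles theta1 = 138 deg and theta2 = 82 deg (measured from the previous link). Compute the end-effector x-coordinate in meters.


x = L1*cos(th1) + L2*cos(th1+th2) = 1.18*cos(138 deg) + 0.75*cos(220 deg) = -1.4514

-1.4514 m


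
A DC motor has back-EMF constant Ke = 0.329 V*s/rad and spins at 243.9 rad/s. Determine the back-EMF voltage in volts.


V_emf = Ke * omega = 0.329*243.9 = 80.2431

80.2431 V


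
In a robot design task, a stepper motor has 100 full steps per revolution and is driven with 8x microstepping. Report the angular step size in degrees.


step = 360/(100*8) = 360/800 = 0.4500

0.4500 degrees


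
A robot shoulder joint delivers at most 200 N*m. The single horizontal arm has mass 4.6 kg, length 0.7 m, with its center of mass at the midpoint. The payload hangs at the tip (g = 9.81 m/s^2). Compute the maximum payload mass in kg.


tau_arm = m_arm*g*(L/2) = 4.6*9.81*0.7/2 = 15.7941 N*m
tau_payload = tau_max - tau_arm = 200 - 15.7941 = 184.2059
m_payload = tau_payload / (g*L) = 184.2059 / (9.81*0.7) = 26.8248

26.8248 kg


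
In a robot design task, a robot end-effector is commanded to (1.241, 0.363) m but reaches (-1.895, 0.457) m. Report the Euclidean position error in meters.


dx = -1.895 - (1.241) = -3.1360, dy = 0.457 - (0.363) = 0.0940
err = sqrt(9.834496 + 0.008836) = 3.1374

3.1374 m


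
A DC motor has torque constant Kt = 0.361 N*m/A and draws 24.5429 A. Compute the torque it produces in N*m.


tau = Kt * I = 0.361*24.5429 = 8.8600

8.8600 N*m


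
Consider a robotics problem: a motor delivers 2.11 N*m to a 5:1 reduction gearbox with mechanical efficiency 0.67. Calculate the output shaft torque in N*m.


tau_out = tau_in * N * eta = 2.11 * 5 * 0.67 = 7.0685

7.0685 N*m


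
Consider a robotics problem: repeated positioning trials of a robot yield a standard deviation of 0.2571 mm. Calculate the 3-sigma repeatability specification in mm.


repeatability = 3*sigma = 3*0.2571 = 0.7713

0.7713 mm


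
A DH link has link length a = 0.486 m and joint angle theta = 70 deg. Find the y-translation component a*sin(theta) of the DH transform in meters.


a*sin(theta) = 0.486*sin(70 deg) = 0.4567

0.4567 m


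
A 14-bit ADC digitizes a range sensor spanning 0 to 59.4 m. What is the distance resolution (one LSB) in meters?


res = range / 2^n = 59.4/2^14 = 59.4/16384 = 0.0036

0.0036 m


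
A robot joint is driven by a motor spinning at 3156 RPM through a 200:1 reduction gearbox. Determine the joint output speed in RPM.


omega_joint = omega_motor / N = 3156 / 200 = 15.7800

15.7800 RPM


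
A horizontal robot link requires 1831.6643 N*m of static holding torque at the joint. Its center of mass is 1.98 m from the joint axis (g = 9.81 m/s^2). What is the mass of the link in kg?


m = tau / (g*L) = 1831.6643 / (9.81 * 1.98) = 94.3000

94.3000 kg


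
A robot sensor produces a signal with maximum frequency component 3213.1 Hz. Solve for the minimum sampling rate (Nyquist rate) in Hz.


f_s,min = 2*f_max = 2*3213.1 = 6426.2000

6426.2000 Hz


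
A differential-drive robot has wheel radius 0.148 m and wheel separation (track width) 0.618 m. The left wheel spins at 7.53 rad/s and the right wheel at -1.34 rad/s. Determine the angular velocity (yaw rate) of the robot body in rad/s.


omega = r*(wR - wL)/L = 0.148*(-1.34 - (7.53))/0.618 = -2.1242

-2.1242 rad/s


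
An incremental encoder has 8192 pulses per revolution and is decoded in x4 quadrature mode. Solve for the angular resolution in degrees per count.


resolution = 360 / (PPR * 4) = 360 / 32768 = 0.0110

0.0110 degrees


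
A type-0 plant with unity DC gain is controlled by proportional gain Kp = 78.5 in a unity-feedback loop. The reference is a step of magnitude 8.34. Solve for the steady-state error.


e_ss = R/(1 + Kp) = 8.34/(1 + 78.5) = 8.34/79.5000 = 0.1049

0.1049


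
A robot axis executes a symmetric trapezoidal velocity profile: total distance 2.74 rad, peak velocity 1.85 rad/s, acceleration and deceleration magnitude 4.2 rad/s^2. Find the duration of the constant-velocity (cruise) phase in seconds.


t_acc = v/a = 0.440476 s, d_acc = v^2/(2a) = 0.407440 rad each
d_cruise = 2.74 - 2*0.407440 = 1.925120 rad
t_cruise = d_cruise/v = 1.925120/1.85 = 1.0406

1.0406 s


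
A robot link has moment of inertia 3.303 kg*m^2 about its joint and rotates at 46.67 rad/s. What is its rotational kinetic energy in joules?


KE = (1/2)*I*omega^2 = 0.5*3.303*46.67^2 = 3597.1138

3597.1138 J


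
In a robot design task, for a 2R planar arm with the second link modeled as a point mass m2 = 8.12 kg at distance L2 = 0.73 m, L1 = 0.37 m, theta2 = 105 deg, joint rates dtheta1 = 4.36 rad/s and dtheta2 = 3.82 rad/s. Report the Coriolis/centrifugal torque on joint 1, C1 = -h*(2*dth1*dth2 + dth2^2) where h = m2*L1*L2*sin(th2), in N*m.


h = m2*L1*L2*sin(th2) = 8.12*0.37*0.73*sin(105 deg) = 2.118480
C1 = -h*(2*4.36*3.82 + 3.82^2) = -2.118480*47.9028 = -101.4811

-101.4811 N*m
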